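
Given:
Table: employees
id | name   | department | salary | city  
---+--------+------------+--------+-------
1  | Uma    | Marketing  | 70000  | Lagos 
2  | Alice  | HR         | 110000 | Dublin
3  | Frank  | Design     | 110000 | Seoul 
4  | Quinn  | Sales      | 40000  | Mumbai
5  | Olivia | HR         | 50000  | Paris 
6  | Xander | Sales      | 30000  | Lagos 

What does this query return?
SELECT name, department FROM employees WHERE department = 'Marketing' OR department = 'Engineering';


Filtering: department = 'Marketing' OR 'Engineering'
Matching: 1 rows

1 rows:
Uma, Marketing


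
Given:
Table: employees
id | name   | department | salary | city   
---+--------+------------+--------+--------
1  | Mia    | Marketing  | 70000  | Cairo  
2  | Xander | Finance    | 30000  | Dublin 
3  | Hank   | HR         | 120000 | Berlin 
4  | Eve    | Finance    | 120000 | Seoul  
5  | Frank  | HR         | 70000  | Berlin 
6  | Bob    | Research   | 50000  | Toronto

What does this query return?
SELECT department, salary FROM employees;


Projecting columns: department, salary

6 rows:
Marketing, 70000
Finance, 30000
HR, 120000
Finance, 120000
HR, 70000
Research, 50000


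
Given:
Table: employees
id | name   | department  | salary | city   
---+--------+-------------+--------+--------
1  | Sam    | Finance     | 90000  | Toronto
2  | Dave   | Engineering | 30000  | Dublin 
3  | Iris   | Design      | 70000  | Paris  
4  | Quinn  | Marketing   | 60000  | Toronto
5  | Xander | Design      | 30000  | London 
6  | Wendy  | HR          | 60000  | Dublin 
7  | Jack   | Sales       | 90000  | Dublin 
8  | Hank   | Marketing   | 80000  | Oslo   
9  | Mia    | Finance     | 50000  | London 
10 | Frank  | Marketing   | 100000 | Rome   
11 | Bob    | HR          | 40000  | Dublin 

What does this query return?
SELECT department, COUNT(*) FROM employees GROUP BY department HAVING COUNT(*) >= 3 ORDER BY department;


Groups with count >= 3:
  Marketing: 3 -> PASS
  Design: 2 -> filtered out
  Engineering: 1 -> filtered out
  Finance: 2 -> filtered out
  HR: 2 -> filtered out
  Sales: 1 -> filtered out


1 groups:
Marketing, 3


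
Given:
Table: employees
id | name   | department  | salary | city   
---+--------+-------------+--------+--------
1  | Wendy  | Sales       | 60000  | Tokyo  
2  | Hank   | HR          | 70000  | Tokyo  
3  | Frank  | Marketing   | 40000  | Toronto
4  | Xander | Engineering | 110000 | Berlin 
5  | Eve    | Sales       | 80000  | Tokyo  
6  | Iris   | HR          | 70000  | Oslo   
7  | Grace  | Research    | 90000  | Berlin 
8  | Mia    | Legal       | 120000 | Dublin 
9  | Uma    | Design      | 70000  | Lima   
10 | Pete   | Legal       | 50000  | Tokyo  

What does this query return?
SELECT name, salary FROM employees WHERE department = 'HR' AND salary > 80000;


Filtering: department = 'HR' AND salary > 80000
Matching: 0 rows

Empty result set (0 rows)


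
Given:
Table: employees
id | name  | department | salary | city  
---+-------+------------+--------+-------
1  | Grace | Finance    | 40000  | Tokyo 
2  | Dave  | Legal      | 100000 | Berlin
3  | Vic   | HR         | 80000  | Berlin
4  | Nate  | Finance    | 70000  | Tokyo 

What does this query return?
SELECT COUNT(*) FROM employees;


COUNT(*) counts all rows

4


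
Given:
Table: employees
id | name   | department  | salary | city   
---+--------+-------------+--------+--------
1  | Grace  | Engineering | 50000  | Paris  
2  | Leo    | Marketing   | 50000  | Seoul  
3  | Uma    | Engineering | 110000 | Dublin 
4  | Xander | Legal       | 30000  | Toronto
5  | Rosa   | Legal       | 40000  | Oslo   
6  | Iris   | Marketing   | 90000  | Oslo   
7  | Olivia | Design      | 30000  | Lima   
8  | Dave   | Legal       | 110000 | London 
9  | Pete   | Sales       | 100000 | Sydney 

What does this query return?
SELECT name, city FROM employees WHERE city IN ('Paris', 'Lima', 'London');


Filtering: city IN ('Paris', 'Lima', 'London')
Matching: 3 rows

3 rows:
Grace, Paris
Olivia, Lima
Dave, London


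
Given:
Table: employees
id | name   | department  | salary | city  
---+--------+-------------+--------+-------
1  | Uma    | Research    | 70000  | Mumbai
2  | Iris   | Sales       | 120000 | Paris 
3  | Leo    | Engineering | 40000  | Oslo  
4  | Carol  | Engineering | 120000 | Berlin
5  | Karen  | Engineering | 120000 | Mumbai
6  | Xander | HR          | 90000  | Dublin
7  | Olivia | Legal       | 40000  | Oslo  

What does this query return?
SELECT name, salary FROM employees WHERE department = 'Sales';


Filtering: department = 'Sales'
Matching rows: 1

1 rows:
Iris, 120000


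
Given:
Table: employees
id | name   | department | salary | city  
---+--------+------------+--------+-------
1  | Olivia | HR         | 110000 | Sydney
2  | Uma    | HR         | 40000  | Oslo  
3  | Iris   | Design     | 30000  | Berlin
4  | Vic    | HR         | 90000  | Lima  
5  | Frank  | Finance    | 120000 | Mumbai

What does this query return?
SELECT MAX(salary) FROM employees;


Salaries: 110000, 40000, 30000, 90000, 120000
MAX = 120000

120000


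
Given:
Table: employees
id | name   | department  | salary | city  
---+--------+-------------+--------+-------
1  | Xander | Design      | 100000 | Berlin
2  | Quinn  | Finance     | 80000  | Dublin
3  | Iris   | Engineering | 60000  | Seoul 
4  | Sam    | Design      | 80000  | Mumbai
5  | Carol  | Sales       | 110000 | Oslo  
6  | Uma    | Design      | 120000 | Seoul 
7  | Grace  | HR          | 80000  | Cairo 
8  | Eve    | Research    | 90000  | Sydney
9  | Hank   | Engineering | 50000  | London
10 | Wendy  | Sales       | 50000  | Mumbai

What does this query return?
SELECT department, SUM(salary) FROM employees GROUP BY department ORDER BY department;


Summing salary within each department:
  Design: 100000 + 80000 + 120000 = 300000
  Engineering: 60000 + 50000 = 110000
  Finance: 80000 = 80000
  HR: 80000 = 80000
  Research: 90000 = 90000
  Sales: 110000 + 50000 = 160000


6 groups:
Design, 300000
Engineering, 110000
Finance, 80000
HR, 80000
Research, 90000
Sales, 160000


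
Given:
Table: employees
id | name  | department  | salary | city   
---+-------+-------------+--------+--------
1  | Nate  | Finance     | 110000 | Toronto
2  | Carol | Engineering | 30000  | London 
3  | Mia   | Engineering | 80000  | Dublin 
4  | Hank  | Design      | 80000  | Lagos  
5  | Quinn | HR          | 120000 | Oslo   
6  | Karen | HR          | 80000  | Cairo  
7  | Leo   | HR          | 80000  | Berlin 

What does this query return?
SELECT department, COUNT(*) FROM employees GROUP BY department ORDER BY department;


Assigning each row to its department group:
  Nate -> Finance
  Carol -> Engineering
  Mia -> Engineering
  Hank -> Design
  Quinn -> HR
  Karen -> HR
  Leo -> HR


4 groups:
Design, 1
Engineering, 2
Finance, 1
HR, 3


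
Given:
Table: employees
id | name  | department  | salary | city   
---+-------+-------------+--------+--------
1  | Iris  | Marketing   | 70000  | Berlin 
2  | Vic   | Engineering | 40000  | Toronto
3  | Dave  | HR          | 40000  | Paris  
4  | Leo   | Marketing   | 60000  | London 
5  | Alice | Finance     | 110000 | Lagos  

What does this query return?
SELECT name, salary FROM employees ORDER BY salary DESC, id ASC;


Sorting by salary DESC, then id ASC for ties

5 rows:
Alice, 110000
Iris, 70000
Leo, 60000
Vic, 40000
Dave, 40000


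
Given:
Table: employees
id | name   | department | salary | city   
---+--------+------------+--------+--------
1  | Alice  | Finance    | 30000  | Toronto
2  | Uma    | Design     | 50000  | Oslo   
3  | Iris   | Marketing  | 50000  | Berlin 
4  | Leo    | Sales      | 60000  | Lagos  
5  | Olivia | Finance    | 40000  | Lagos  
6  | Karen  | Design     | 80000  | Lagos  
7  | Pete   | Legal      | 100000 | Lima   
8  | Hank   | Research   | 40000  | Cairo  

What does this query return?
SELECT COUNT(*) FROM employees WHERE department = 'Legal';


Counting rows where department = 'Legal'
  Pete -> MATCH


1


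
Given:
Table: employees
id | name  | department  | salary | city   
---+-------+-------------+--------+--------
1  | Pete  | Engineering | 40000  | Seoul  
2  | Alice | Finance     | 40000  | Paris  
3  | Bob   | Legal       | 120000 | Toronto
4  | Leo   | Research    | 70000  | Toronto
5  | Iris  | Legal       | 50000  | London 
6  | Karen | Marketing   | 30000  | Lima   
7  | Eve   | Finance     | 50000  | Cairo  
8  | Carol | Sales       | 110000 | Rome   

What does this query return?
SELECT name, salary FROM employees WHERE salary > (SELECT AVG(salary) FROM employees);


Subquery: AVG(salary) = 63750.0
Filtering: salary > 63750.0
  Bob (120000) -> MATCH
  Leo (70000) -> MATCH
  Carol (110000) -> MATCH


3 rows:
Bob, 120000
Leo, 70000
Carol, 110000


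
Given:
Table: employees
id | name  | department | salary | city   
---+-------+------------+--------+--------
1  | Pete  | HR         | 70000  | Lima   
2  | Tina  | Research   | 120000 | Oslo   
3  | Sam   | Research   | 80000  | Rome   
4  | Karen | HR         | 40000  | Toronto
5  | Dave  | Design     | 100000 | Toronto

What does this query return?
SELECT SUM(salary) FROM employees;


SUM(salary) = 70000 + 120000 + 80000 + 40000 + 100000 = 410000

410000


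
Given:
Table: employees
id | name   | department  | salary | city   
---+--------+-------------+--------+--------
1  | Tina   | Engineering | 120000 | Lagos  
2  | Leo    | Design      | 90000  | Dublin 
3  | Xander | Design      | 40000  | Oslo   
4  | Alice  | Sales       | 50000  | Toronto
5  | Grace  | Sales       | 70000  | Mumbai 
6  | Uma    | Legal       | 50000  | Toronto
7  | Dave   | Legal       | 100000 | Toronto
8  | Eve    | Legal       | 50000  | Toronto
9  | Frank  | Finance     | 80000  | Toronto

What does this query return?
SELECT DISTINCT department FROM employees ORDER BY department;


All 'department' values (row order): Engineering, Design, Design, Sales, Sales, Legal, Legal, Legal, Finance
Removing duplicates leaves 5 unique value(s).

5 values:
Design
Engineering
Finance
Legal
Sales


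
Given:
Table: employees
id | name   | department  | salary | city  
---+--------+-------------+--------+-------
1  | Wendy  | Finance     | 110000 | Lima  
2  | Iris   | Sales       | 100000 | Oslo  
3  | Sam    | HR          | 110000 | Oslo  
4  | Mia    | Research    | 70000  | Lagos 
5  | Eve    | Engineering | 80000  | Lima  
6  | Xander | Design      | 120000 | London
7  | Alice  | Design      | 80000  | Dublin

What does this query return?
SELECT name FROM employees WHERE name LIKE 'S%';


LIKE 'S%' matches names starting with 'S'
Matching: 1

1 rows:
Sam


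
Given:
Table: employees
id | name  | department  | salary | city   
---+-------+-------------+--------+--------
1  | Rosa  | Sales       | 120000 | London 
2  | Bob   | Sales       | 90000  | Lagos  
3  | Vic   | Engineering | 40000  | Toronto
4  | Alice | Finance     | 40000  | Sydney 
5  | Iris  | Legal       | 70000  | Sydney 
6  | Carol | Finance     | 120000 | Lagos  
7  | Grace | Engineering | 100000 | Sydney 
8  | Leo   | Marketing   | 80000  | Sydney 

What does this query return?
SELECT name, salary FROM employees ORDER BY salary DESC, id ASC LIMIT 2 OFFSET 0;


Sort by salary DESC (id ASC tiebreak), then skip 0 and take 2
Rows 1 through 2

2 rows:
Rosa, 120000
Carol, 120000


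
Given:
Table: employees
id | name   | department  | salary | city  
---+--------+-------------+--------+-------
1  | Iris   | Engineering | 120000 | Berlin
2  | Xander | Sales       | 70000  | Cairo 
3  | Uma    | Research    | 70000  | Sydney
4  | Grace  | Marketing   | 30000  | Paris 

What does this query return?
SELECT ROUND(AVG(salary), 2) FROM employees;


SUM(salary) = 290000
COUNT = 4
ROUND(AVG, 2) = ROUND(290000 / 4, 2) = 72500.0

72500.0


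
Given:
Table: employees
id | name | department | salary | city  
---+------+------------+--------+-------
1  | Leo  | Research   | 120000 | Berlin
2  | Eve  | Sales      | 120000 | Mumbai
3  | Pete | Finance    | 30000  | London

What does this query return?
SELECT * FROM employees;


SELECT * returns all 3 rows with all columns

3 rows:
1, Leo, Research, 120000, Berlin
2, Eve, Sales, 120000, Mumbai
3, Pete, Finance, 30000, London


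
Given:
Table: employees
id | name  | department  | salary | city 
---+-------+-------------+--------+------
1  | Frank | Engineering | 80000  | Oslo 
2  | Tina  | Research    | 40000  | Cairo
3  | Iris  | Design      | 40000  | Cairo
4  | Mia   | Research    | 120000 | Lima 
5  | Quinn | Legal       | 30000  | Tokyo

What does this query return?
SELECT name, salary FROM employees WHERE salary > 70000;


Filtering: salary > 70000
Matching: 2 rows

2 rows:
Frank, 80000
Mia, 120000


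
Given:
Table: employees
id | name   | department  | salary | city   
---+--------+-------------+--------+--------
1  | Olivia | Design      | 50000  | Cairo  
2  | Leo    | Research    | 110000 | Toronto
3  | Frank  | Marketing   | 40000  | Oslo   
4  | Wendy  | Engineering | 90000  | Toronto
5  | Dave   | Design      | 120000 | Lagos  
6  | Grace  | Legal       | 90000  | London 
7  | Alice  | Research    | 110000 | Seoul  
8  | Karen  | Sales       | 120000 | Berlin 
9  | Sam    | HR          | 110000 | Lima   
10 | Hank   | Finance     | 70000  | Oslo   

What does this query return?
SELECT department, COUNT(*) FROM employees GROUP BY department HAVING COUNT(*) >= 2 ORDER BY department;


Groups with count >= 2:
  Design: 2 -> PASS
  Research: 2 -> PASS
  Engineering: 1 -> filtered out
  Finance: 1 -> filtered out
  HR: 1 -> filtered out
  Legal: 1 -> filtered out
  Marketing: 1 -> filtered out
  Sales: 1 -> filtered out


2 groups:
Design, 2
Research, 2


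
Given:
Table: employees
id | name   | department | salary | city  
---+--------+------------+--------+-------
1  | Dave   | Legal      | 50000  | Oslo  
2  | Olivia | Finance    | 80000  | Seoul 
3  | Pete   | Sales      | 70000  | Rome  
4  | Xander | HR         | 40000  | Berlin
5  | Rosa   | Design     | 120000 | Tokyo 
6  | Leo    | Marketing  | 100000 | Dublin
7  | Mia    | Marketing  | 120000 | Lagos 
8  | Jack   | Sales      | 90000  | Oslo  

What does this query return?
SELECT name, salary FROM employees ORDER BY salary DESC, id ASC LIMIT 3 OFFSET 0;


Sort by salary DESC (id ASC tiebreak), then skip 0 and take 3
Rows 1 through 3

3 rows:
Rosa, 120000
Mia, 120000
Leo, 100000


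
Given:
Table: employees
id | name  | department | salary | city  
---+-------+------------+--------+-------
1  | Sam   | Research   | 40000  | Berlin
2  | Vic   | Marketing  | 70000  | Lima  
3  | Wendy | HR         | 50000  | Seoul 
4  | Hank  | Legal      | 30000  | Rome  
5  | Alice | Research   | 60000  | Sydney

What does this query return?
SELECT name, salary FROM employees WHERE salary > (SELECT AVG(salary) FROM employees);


Subquery: AVG(salary) = 50000.0
Filtering: salary > 50000.0
  Vic (70000) -> MATCH
  Alice (60000) -> MATCH


2 rows:
Vic, 70000
Alice, 60000


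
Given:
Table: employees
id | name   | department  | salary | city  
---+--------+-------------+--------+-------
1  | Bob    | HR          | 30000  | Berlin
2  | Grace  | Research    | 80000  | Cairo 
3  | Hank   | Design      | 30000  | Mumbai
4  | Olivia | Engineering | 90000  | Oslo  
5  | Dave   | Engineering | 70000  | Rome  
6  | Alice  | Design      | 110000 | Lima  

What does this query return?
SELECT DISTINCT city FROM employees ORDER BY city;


All 'city' values (row order): Berlin, Cairo, Mumbai, Oslo, Rome, Lima
Removing duplicates leaves 6 unique value(s).

6 values:
Berlin
Cairo
Lima
Mumbai
Oslo
Rome


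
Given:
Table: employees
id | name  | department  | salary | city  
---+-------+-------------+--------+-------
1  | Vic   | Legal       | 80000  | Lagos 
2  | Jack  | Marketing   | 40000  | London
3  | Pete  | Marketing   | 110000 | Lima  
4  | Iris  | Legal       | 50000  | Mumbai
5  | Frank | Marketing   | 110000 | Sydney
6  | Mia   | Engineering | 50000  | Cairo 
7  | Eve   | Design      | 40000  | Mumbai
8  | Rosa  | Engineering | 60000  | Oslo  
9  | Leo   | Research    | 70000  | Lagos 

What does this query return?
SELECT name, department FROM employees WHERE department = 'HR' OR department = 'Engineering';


Filtering: department = 'HR' OR 'Engineering'
Matching: 2 rows

2 rows:
Mia, Engineering
Rosa, Engineering


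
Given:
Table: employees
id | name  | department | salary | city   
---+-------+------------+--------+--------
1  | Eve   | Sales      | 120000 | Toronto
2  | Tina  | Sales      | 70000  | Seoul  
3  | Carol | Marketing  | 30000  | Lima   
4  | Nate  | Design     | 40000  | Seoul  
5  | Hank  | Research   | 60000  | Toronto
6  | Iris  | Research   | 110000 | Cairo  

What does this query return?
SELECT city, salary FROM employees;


Projecting columns: city, salary

6 rows:
Toronto, 120000
Seoul, 70000
Lima, 30000
Seoul, 40000
Toronto, 60000
Cairo, 110000


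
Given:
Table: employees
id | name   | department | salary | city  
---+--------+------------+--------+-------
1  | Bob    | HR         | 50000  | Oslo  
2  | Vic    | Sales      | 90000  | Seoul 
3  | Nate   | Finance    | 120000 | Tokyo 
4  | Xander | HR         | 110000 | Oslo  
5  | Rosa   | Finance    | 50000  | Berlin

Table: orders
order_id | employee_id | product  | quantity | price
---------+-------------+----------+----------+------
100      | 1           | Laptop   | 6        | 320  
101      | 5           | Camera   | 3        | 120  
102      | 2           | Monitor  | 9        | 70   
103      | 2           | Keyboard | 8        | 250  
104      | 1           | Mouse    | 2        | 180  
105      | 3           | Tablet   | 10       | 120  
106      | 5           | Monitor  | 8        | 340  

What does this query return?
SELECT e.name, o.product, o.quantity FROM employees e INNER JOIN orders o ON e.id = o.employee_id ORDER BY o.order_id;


Joining employees.id = orders.employee_id:
  employee Bob (id=1) -> order Laptop
  employee Rosa (id=5) -> order Camera
  employee Vic (id=2) -> order Monitor
  employee Vic (id=2) -> order Keyboard
  employee Bob (id=1) -> order Mouse
  employee Nate (id=3) -> order Tablet
  employee Rosa (id=5) -> order Monitor


7 rows:
Bob, Laptop, 6
Rosa, Camera, 3
Vic, Monitor, 9
Vic, Keyboard, 8
Bob, Mouse, 2
Nate, Tablet, 10
Rosa, Monitor, 8


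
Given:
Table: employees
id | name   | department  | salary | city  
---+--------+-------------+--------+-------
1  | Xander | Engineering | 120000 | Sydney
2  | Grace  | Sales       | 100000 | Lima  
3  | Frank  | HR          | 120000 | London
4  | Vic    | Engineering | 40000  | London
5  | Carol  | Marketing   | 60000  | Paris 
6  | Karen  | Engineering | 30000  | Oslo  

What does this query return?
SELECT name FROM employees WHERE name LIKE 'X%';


LIKE 'X%' matches names starting with 'X'
Matching: 1

1 rows:
Xander


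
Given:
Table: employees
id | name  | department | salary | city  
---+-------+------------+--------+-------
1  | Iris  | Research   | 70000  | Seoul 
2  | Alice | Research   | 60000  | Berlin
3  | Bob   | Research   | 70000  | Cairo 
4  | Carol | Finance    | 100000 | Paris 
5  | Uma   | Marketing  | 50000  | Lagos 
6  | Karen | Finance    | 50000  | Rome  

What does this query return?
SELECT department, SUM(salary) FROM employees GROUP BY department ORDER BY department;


Summing salary within each department:
  Finance: 100000 + 50000 = 150000
  Marketing: 50000 = 50000
  Research: 70000 + 60000 + 70000 = 200000


3 groups:
Finance, 150000
Marketing, 50000
Research, 200000


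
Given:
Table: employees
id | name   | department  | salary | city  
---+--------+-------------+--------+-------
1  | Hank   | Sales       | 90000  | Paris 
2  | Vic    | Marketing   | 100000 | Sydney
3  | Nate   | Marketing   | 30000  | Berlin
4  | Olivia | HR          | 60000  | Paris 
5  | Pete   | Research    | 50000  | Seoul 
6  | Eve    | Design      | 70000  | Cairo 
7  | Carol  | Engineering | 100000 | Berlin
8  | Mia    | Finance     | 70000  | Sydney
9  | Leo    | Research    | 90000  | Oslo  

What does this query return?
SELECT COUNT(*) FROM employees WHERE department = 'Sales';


Counting rows where department = 'Sales'
  Hank -> MATCH


1


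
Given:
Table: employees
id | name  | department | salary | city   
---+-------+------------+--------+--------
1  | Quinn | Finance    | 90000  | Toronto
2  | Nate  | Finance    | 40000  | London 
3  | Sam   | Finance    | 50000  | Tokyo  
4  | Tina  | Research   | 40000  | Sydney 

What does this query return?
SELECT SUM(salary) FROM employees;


SUM(salary) = 90000 + 40000 + 50000 + 40000 = 220000

220000


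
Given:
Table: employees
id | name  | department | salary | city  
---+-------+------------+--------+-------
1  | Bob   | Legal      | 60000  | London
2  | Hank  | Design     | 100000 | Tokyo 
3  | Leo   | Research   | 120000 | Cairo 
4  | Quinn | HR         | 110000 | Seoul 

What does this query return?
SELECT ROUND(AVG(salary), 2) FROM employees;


SUM(salary) = 390000
COUNT = 4
ROUND(AVG, 2) = ROUND(390000 / 4, 2) = 97500.0

97500.0


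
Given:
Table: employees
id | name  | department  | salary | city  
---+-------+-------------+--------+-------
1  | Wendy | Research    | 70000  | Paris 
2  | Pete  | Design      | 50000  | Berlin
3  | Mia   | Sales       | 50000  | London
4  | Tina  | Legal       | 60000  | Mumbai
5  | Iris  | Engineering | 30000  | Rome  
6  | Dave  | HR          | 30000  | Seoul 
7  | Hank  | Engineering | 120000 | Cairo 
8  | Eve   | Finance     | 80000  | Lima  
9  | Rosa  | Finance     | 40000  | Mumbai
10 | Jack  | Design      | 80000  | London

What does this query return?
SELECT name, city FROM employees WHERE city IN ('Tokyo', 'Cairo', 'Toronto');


Filtering: city IN ('Tokyo', 'Cairo', 'Toronto')
Matching: 1 rows

1 rows:
Hank, Cairo


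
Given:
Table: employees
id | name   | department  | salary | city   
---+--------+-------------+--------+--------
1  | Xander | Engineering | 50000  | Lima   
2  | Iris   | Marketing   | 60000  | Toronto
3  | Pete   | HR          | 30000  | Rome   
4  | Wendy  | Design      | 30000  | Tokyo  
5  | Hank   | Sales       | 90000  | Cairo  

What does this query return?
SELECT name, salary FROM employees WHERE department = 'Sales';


Filtering: department = 'Sales'
Matching rows: 1

1 rows:
Hank, 90000


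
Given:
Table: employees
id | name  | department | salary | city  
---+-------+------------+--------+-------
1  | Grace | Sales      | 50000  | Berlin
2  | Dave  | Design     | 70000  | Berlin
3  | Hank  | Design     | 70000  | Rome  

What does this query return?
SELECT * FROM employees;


SELECT * returns all 3 rows with all columns

3 rows:
1, Grace, Sales, 50000, Berlin
2, Dave, Design, 70000, Berlin
3, Hank, Design, 70000, Rome


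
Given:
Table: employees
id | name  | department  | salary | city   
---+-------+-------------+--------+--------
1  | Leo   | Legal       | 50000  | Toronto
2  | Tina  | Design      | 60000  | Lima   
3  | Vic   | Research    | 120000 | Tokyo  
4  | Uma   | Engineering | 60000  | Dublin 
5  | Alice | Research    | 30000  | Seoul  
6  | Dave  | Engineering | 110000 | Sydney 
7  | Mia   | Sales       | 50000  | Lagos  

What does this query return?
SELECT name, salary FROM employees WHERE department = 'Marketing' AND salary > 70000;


Filtering: department = 'Marketing' AND salary > 70000
Matching: 0 rows

Empty result set (0 rows)


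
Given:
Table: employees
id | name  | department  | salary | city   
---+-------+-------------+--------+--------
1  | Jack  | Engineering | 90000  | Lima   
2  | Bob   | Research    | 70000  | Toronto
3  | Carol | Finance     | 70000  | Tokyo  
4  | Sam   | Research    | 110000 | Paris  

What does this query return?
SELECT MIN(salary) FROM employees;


Salaries: 90000, 70000, 70000, 110000
MIN = 70000

70000


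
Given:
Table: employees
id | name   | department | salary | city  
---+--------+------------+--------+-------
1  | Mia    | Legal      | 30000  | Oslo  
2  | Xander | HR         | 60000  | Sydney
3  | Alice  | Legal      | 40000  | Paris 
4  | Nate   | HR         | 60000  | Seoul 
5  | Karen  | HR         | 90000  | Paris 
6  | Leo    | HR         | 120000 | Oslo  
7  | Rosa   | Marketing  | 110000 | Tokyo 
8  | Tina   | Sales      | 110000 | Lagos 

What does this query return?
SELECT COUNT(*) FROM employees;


COUNT(*) counts all rows

8


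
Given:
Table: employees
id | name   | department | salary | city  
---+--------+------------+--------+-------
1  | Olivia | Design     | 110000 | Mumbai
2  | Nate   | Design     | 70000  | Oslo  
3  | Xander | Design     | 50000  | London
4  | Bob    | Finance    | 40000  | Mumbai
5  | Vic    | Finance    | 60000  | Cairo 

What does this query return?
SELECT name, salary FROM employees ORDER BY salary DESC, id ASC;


Sorting by salary DESC, then id ASC for ties

5 rows:
Olivia, 110000
Nate, 70000
Vic, 60000
Xander, 50000
Bob, 40000


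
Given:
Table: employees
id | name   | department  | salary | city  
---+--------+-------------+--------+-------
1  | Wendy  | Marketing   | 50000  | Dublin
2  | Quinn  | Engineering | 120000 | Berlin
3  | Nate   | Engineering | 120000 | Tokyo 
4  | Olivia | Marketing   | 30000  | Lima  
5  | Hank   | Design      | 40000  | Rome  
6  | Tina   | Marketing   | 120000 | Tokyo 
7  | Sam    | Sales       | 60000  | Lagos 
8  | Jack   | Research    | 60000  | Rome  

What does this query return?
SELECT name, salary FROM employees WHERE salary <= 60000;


Filtering: salary <= 60000
Matching: 5 rows

5 rows:
Wendy, 50000
Olivia, 30000
Hank, 40000
Sam, 60000
Jack, 60000


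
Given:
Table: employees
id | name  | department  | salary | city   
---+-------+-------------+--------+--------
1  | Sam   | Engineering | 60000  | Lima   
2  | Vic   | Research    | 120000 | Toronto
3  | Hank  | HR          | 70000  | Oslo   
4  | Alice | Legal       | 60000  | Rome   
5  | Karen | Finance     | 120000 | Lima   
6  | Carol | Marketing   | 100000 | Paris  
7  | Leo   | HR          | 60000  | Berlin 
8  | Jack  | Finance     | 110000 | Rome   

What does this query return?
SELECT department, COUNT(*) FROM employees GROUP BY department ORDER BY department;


Assigning each row to its department group:
  Sam -> Engineering
  Vic -> Research
  Hank -> HR
  Alice -> Legal
  Karen -> Finance
  Carol -> Marketing
  Leo -> HR
  Jack -> Finance


6 groups:
Engineering, 1
Finance, 2
HR, 2
Legal, 1
Marketing, 1
Research, 1


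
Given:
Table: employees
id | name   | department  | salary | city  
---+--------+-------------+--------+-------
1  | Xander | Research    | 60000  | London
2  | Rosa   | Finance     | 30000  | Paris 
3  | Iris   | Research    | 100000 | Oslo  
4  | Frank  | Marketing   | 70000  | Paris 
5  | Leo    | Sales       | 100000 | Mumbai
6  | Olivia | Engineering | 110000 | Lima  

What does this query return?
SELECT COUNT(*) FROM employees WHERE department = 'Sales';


Counting rows where department = 'Sales'
  Leo -> MATCH


1


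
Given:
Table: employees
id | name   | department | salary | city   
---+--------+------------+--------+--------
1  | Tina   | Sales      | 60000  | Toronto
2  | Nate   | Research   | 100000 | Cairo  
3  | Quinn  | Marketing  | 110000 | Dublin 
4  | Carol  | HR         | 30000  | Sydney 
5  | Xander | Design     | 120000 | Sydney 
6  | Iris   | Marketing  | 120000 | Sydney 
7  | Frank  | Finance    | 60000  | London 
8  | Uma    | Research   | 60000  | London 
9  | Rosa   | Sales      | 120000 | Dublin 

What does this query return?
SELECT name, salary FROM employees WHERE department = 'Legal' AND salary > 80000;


Filtering: department = 'Legal' AND salary > 80000
Matching: 0 rows

Empty result set (0 rows)


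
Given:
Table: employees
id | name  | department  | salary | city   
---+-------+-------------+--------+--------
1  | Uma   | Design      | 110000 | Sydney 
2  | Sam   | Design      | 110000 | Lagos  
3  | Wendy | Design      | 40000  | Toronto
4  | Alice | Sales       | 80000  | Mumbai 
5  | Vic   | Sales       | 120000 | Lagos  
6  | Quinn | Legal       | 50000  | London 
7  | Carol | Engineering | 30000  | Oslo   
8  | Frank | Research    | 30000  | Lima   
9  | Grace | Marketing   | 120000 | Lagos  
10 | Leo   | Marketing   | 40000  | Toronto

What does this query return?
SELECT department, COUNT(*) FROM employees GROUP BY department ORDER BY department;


Assigning each row to its department group:
  Uma -> Design
  Sam -> Design
  Wendy -> Design
  Alice -> Sales
  Vic -> Sales
  Quinn -> Legal
  Carol -> Engineering
  Frank -> Research
  Grace -> Marketing
  Leo -> Marketing


6 groups:
Design, 3
Engineering, 1
Legal, 1
Marketing, 2
Research, 1
Sales, 2


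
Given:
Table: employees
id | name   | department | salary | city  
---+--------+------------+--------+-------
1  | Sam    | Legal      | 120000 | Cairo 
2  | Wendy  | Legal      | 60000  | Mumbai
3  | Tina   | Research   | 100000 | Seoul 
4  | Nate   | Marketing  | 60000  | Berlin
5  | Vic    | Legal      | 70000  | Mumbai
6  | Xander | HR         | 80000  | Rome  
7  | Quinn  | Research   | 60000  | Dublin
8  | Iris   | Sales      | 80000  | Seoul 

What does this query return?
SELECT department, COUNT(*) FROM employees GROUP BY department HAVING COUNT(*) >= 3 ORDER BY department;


Groups with count >= 3:
  Legal: 3 -> PASS
  HR: 1 -> filtered out
  Marketing: 1 -> filtered out
  Research: 2 -> filtered out
  Sales: 1 -> filtered out


1 groups:
Legal, 3


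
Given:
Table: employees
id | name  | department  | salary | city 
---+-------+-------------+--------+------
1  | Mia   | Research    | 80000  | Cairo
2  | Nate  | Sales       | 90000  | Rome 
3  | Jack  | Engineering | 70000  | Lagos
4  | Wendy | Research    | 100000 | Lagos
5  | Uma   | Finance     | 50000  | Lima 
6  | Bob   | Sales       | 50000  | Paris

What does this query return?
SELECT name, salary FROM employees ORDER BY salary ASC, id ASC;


Sorting by salary ASC, then id ASC for ties

6 rows:
Uma, 50000
Bob, 50000
Jack, 70000
Mia, 80000
Nate, 90000
Wendy, 100000


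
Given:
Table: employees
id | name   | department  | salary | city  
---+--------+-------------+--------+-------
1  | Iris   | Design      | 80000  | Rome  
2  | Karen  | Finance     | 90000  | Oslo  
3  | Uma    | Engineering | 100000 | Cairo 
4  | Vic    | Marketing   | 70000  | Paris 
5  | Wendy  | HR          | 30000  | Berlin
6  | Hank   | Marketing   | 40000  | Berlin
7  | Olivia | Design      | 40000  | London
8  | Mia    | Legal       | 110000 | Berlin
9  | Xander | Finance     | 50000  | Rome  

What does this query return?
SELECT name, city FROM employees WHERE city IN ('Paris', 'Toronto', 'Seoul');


Filtering: city IN ('Paris', 'Toronto', 'Seoul')
Matching: 1 rows

1 rows:
Vic, Paris


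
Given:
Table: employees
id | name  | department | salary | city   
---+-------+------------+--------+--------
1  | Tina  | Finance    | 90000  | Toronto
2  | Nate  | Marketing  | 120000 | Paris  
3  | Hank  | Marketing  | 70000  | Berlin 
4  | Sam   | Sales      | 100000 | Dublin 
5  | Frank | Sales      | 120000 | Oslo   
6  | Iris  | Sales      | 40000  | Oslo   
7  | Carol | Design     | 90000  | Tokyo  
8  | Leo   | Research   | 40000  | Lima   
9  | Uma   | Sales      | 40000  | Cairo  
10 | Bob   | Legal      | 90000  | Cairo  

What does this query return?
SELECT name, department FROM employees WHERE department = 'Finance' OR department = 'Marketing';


Filtering: department = 'Finance' OR 'Marketing'
Matching: 3 rows

3 rows:
Tina, Finance
Nate, Marketing
Hank, Marketing


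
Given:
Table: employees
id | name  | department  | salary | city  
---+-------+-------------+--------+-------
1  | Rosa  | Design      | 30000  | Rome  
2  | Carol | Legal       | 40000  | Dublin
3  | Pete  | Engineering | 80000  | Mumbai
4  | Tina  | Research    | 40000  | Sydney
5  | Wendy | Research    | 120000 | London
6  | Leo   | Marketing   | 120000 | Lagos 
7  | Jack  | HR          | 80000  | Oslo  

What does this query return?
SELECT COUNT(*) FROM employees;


COUNT(*) counts all rows

7


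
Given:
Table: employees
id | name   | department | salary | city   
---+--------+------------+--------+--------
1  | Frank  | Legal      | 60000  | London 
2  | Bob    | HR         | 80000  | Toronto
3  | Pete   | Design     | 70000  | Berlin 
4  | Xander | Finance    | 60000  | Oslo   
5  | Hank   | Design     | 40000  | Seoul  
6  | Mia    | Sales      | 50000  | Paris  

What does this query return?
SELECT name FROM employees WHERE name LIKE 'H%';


LIKE 'H%' matches names starting with 'H'
Matching: 1

1 rows:
Hank


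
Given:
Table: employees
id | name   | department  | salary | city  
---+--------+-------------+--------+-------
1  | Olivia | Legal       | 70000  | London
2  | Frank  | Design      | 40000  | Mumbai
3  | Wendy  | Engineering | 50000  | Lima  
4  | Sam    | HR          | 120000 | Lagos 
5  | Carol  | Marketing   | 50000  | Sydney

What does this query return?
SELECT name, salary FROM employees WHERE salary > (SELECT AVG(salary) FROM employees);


Subquery: AVG(salary) = 66000.0
Filtering: salary > 66000.0
  Olivia (70000) -> MATCH
  Sam (120000) -> MATCH


2 rows:
Olivia, 70000
Sam, 120000


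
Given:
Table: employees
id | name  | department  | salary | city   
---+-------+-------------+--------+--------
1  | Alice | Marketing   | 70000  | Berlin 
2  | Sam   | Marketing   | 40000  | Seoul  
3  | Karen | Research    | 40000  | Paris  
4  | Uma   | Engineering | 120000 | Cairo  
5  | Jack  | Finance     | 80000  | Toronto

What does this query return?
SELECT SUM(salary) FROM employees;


SUM(salary) = 70000 + 40000 + 40000 + 120000 + 80000 = 350000

350000


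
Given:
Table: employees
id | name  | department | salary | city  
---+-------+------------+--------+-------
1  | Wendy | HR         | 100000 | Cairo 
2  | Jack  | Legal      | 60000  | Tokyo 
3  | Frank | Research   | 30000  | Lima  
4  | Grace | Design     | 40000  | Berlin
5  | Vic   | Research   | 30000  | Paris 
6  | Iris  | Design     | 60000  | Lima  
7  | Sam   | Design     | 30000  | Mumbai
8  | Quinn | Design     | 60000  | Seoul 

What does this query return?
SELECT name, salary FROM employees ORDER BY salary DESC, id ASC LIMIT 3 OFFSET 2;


Sort by salary DESC (id ASC tiebreak), then skip 2 and take 3
Rows 3 through 5

3 rows:
Iris, 60000
Quinn, 60000
Grace, 40000


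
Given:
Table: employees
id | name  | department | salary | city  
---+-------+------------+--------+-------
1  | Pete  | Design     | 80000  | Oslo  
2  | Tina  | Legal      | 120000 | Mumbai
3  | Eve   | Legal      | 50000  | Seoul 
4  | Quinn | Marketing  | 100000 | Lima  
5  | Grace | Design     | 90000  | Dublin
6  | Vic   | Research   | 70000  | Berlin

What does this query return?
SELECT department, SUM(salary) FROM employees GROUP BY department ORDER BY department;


Summing salary within each department:
  Design: 80000 + 90000 = 170000
  Legal: 120000 + 50000 = 170000
  Marketing: 100000 = 100000
  Research: 70000 = 70000


4 groups:
Design, 170000
Legal, 170000
Marketing, 100000
Research, 70000


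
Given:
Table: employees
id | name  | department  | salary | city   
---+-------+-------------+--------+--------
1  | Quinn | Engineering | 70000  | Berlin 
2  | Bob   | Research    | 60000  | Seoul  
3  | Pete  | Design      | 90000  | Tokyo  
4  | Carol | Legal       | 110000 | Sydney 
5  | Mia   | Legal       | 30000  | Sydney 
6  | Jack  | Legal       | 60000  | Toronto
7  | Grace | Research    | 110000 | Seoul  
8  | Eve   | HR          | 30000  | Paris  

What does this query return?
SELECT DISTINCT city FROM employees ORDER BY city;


All 'city' values (row order): Berlin, Seoul, Tokyo, Sydney, Sydney, Toronto, Seoul, Paris
Removing duplicates leaves 6 unique value(s).

6 values:
Berlin
Paris
Seoul
Sydney
Tokyo
Toronto


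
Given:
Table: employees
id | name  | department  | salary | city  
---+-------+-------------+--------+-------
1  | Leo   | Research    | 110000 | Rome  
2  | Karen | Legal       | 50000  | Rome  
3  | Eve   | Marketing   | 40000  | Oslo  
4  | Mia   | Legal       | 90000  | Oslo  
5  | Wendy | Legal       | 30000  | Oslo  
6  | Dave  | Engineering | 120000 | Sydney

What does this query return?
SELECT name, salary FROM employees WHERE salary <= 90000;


Filtering: salary <= 90000
Matching: 4 rows

4 rows:
Karen, 50000
Eve, 40000
Mia, 90000
Wendy, 30000


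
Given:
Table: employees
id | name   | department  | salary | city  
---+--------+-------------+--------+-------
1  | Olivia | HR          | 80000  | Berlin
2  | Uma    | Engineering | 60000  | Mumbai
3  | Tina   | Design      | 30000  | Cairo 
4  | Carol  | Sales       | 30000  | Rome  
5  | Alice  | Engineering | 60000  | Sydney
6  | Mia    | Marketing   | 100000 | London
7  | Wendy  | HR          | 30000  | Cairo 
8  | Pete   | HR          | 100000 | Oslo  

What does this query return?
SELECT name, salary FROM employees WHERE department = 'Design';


Filtering: department = 'Design'
Matching rows: 1

1 rows:
Tina, 30000


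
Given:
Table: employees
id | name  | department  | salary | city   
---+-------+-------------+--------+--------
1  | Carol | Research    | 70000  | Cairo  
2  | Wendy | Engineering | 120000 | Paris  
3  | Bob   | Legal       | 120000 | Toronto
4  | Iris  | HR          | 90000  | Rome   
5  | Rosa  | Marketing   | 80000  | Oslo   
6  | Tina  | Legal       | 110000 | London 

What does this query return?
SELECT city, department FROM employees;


Projecting columns: city, department

6 rows:
Cairo, Research
Paris, Engineering
Toronto, Legal
Rome, HR
Oslo, Marketing
London, Legal


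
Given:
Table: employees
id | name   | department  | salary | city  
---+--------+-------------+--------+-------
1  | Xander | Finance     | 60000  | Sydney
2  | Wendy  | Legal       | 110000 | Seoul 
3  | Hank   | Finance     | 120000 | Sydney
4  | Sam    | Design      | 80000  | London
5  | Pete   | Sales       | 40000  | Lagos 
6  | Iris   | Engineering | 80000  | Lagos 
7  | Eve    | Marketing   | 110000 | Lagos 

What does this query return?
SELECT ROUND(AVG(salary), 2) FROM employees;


SUM(salary) = 600000
COUNT = 7
ROUND(AVG, 2) = ROUND(600000 / 7, 2) = 85714.29

85714.29


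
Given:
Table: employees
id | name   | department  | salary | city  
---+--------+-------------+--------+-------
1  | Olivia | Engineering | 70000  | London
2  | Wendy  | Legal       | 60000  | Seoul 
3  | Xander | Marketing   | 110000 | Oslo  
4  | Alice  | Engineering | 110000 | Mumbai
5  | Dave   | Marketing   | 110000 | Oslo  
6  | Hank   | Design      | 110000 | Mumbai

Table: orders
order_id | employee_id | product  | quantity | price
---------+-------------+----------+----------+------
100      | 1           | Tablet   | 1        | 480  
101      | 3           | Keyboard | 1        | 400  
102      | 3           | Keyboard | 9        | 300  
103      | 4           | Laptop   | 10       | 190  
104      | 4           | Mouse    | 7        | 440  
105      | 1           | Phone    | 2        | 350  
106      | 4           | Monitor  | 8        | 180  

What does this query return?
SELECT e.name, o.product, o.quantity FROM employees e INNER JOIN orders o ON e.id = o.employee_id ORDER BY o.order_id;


Joining employees.id = orders.employee_id:
  employee Olivia (id=1) -> order Tablet
  employee Xander (id=3) -> order Keyboard
  employee Xander (id=3) -> order Keyboard
  employee Alice (id=4) -> order Laptop
  employee Alice (id=4) -> order Mouse
  employee Olivia (id=1) -> order Phone
  employee Alice (id=4) -> order Monitor


7 rows:
Olivia, Tablet, 1
Xander, Keyboard, 1
Xander, Keyboard, 9
Alice, Laptop, 10
Alice, Mouse, 7
Olivia, Phone, 2
Alice, Monitor, 8


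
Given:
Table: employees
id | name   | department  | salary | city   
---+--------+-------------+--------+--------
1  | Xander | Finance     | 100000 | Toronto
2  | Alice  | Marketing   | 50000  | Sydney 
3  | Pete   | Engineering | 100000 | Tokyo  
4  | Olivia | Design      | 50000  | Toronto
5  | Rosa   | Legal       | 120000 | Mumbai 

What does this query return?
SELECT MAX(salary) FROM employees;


Salaries: 100000, 50000, 100000, 50000, 120000
MAX = 120000

120000


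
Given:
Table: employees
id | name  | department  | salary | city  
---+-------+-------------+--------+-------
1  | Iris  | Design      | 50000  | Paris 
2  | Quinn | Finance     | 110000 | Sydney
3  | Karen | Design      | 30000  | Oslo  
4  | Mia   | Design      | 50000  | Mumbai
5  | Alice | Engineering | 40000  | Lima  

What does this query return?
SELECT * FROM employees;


SELECT * returns all 5 rows with all columns

5 rows:
1, Iris, Design, 50000, Paris
2, Quinn, Finance, 110000, Sydney
3, Karen, Design, 30000, Oslo
4, Mia, Design, 50000, Mumbai
5, Alice, Engineering, 40000, Lima
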